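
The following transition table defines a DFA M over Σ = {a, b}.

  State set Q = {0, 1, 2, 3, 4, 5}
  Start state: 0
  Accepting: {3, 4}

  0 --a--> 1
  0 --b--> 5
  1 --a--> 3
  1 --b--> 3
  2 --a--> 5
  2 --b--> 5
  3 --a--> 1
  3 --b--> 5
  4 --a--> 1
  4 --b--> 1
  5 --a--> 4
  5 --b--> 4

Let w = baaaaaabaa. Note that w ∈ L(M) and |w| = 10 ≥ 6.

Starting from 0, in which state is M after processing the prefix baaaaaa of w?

1

Run of M on the first 7 characters of w = b a a a a a a:
  step 0: 0  (start)
  step 1: 5  (read b: 0→5)
  step 2: 4  (read a: 5→4)
  step 3: 1  (read a: 4→1)
  step 4: 3  (read a: 1→3)
  step 5: 1  (read a: 3→1)
  step 6: 3  (read a: 1→3)
  step 7: 1  (read a: 3→1)

After reading 7 characters, M is in state 1.
(This kind of state-tracing is the core of the pumping-lemma construction: with 6 states, pigeonhole forces a repeat within the first 6 steps.)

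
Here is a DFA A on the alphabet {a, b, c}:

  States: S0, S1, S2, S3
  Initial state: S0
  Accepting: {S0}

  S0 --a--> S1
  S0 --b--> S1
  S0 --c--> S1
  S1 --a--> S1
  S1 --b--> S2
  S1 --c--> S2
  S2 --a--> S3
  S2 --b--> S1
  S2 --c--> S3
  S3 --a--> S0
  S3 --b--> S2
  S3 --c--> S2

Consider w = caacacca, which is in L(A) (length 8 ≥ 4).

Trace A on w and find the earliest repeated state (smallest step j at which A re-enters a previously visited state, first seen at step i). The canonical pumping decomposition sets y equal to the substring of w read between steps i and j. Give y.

a

Run of A on w = c a a c a c c a:
  step 0: S0  (start)
  step 1: S1  (read c: S0→S1)
  step 2: S1  (read a: S1→S1)   ← first repeat (S1 seen earlier)
  step 3: S1  (read a: S1→S1)
  step 4: S2  (read c: S1→S2)
  step 5: S3  (read a: S2→S3)
  step 6: S2  (read c: S3→S2)
  step 7: S3  (read c: S2→S3)
  step 8: S0  (read a: S3→S0)

So i = 1, j = 2, giving x = w[0:1] = c, y = w[1:2] = a, z = w[2:8] = acacca.
Check: |xy| = 2 ≤ 4 and |y| = 1 ≥ 1. Reading y takes A from S1 back to S1, so every xyⁱz is accepted.
The DFA has 4 states, so the proof of the pumping lemma guarantees a repeated state among the first 4+1 visited; the segment between the two visits is the pumpable y.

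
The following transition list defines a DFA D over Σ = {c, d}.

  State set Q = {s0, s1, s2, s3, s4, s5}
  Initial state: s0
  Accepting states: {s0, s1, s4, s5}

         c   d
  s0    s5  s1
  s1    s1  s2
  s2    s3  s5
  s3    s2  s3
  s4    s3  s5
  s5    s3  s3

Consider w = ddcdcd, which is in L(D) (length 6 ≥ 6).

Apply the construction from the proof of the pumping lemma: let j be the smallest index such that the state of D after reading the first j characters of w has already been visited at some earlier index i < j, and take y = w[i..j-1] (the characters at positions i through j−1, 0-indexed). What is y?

Run of D on w = d d c d c d:
  step 0: s0  (start)
  step 1: s1  (read d: s0→s1)
  step 2: s2  (read d: s1→s2)
  step 3: s3  (read c: s2→s3)
  step 4: s3  (read d: s3→s3)   ← first repeat (s3 seen earlier)
  step 5: s2  (read c: s3→s2)
  step 6: s5  (read d: s2→s5)

So i = 3, j = 4, giving x = w[0:3] = ddc, y = w[3:4] = d, z = w[4:6] = cd.
Check: |xy| = 4 ≤ 6 and |y| = 1 ≥ 1. Reading y takes D from s3 back to s3, so every xyⁱz is accepted.

d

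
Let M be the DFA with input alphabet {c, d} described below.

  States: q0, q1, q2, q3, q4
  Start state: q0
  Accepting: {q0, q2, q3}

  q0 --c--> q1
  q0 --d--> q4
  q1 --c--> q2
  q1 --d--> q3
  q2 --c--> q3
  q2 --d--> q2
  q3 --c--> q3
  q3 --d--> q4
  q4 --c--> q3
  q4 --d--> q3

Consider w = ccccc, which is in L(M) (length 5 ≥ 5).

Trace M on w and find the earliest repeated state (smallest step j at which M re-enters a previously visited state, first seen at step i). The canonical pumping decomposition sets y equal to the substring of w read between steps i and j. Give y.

Run of M on w = c c c c c:
  step 0: q0  (start)
  step 1: q1  (read c: q0→q1)
  step 2: q2  (read c: q1→q2)
  step 3: q3  (read c: q2→q3)
  step 4: q3  (read c: q3→q3)   ← first repeat (q3 seen earlier)
  step 5: q3  (read c: q3→q3)

So i = 3, j = 4, giving x = w[0:3] = ccc, y = w[3:4] = c, z = w[4:5] = c.
Check: |xy| = 4 ≤ 5 and |y| = 1 ≥ 1. Reading y takes M from q3 back to q3, so every xyⁱz is accepted.

c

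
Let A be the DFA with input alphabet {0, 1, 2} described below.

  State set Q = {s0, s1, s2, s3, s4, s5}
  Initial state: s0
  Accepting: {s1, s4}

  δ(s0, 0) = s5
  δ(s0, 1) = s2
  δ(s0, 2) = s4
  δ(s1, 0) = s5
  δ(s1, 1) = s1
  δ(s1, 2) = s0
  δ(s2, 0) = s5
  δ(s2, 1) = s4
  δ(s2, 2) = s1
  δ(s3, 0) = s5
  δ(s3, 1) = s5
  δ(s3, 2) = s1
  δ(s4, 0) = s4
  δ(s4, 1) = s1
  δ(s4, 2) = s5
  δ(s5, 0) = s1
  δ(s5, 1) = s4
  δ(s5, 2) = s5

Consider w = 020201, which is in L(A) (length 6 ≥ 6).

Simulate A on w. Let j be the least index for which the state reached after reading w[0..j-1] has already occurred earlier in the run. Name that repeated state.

Run of A on w = 0 2 0 2 0 1:
  step 0: s0  (start)
  step 1: s5  (read 0: s0→s5)
  step 2: s5  (read 2: s5→s5)   ← first repeat (s5 seen earlier)
  step 3: s1  (read 0: s5→s1)
  step 4: s0  (read 2: s1→s0)
  step 5: s5  (read 0: s0→s5)
  step 6: s4  (read 1: s5→s4)

The earliest repeat is at step j = 2: A is in s5, which it already visited at step i = 1.
Pumping length from the standard proof: p = 6 (the number of states). The repeated state found above gives |xy| = j ≤ 6 and |y| = j − i ≥ 1.

s5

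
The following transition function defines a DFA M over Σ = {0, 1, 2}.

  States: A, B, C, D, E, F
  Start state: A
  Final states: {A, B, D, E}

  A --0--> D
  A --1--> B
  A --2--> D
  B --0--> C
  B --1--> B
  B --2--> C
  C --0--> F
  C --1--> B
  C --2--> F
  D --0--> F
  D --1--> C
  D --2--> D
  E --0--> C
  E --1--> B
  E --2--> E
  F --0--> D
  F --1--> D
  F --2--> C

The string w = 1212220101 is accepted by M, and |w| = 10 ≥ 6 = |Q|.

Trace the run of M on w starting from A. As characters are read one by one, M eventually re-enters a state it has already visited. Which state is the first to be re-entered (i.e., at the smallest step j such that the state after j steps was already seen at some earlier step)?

Run of M on w = 1 2 1 2 2 2 0 1 0 1:
  step 0: A  (start)
  step 1: B  (read 1: A→B)
  step 2: C  (read 2: B→C)
  step 3: B  (read 1: C→B)   ← first repeat (B seen earlier)
  step 4: C  (read 2: B→C)
  step 5: F  (read 2: C→F)
  step 6: C  (read 2: F→C)
  step 7: F  (read 0: C→F)
  step 8: D  (read 1: F→D)
  step 9: F  (read 0: D→F)
  step 10: D  (read 1: F→D)

The earliest repeat is at step j = 3: M is in B, which it already visited at step i = 1.
Pumping length from the standard proof: p = 6 (the number of states). The repeated state found above gives |xy| = j ≤ 6 and |y| = j − i ≥ 1.

B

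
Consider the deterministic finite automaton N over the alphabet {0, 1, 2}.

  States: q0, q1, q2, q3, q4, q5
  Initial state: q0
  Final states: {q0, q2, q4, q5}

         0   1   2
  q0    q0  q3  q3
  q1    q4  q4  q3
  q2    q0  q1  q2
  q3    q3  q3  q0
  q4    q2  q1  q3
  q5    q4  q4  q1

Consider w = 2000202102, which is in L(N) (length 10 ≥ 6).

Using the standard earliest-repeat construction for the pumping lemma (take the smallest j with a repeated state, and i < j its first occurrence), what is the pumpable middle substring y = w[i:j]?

0

State sequence: q0 -2-> q3 -0-> q3 -0-> q3 -0-> q3 -2-> q0 -0-> q0 -2-> q3 -1-> q3 -0-> q3 -2-> q0
First repeat at step 2: q3 was already visited.

So i = 1, j = 2, giving x = w[0:1] = 2, y = w[1:2] = 0, z = w[2:10] = 00202102.
Check: |xy| = 2 ≤ 6 and |y| = 1 ≥ 1. Reading y takes N from q3 back to q3, so every xyⁱz is accepted.
The DFA has 6 states, so the proof of the pumping lemma guarantees a repeated state among the first 6+1 visited; the segment between the two visits is the pumpable y.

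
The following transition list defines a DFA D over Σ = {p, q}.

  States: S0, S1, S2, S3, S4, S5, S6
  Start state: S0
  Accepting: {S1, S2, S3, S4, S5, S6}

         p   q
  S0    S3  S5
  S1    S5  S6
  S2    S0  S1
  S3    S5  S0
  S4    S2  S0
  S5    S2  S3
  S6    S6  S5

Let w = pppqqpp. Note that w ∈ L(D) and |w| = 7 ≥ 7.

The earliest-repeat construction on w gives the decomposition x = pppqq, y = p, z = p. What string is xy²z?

xy^2z = pppqq·p·p·p = pppqqppp.
Reading y = p takes D from S6 back to S6, so after x·y·y the machine is still in S6, and z then leads to the accepting state S6. Hence pppqqppp ∈ L(D).

pppqqppp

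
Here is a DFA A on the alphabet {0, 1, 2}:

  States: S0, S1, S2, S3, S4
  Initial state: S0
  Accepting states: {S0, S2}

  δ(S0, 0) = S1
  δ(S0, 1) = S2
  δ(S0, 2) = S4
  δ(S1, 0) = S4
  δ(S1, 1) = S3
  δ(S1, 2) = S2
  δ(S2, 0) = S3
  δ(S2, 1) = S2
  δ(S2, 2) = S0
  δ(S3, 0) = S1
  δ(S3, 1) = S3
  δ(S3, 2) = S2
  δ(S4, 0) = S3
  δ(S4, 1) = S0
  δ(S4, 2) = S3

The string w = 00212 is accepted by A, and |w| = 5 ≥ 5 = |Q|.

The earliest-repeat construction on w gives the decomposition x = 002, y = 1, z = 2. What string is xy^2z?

xy^2z = 002·1·1·2 = 002112.
Reading y = 1 takes A from S3 back to S3, so after x·y·y the machine is still in S3, and z then leads to the accepting state S2. Hence 002112 ∈ L(A).

002112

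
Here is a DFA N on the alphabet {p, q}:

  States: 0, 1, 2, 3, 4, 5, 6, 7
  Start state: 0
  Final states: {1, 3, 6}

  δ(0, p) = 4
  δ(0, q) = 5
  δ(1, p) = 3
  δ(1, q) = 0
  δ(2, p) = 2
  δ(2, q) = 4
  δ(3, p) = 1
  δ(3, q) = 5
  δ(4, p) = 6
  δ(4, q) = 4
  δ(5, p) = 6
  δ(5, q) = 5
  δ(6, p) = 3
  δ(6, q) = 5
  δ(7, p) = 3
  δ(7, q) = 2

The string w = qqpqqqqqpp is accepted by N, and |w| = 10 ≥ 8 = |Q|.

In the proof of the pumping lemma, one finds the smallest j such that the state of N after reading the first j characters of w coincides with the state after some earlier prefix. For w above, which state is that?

State sequence: 0 -q-> 5 -q-> 5 -p-> 6 -q-> 5 -q-> 5 -q-> 5 -q-> 5 -q-> 5 -p-> 6 -p-> 3
First repeat at step 2: 5 was already visited.

The earliest repeat is at step j = 2: N is in 5, which it already visited at step i = 1.

5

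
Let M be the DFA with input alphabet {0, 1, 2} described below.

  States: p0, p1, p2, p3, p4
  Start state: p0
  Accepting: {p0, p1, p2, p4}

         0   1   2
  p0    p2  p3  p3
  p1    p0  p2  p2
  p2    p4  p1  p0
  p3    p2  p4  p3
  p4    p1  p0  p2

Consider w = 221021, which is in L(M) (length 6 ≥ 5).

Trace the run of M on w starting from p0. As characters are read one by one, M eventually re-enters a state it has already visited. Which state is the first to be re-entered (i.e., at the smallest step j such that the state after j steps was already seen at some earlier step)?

State sequence: p0 -2-> p3 -2-> p3 -1-> p4 -0-> p1 -2-> p2 -1-> p1
First repeat at step 2: p3 was already visited.

The earliest repeat is at step j = 2: M is in p3, which it already visited at step i = 1.
The DFA has 5 states, so the proof of the pumping lemma guarantees a repeated state among the first 5+1 visited; the segment between the two visits is the pumpable y.

p3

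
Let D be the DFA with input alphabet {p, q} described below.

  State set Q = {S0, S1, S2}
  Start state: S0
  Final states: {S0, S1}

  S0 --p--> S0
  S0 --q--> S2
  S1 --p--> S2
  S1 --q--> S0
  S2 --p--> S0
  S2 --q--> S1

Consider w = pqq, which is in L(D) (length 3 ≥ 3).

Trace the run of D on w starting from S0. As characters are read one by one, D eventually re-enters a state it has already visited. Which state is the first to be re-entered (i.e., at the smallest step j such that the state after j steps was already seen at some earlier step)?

Run of D on w = p q q:
  step 0: S0  (start)
  step 1: S0  (read p: S0→S0)   ← first repeat (S0 seen earlier)
  step 2: S2  (read q: S0→S2)
  step 3: S1  (read q: S2→S1)

The earliest repeat is at step j = 1: D is in S0, which it already visited at step i = 0.
With |Q| = 3, pigeonhole forces a state repeat no later than step 3; the substring read between the first and second visits to that state can be pumped.

S0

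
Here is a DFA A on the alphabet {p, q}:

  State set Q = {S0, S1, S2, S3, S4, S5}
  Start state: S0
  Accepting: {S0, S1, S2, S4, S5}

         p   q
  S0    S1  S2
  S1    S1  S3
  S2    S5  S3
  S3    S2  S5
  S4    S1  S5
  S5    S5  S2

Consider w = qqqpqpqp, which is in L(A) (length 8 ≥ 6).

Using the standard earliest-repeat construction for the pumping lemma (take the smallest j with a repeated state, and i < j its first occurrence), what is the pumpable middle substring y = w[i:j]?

State sequence: S0 -q-> S2 -q-> S3 -q-> S5 -p-> S5 -q-> S2 -p-> S5 -q-> S2 -p-> S5
First repeat at step 4: S5 was already visited.

So i = 3, j = 4, giving x = w[0:3] = qqq, y = w[3:4] = p, z = w[4:8] = qpqp.
Check: |xy| = 4 ≤ 6 and |y| = 1 ≥ 1. Reading y takes A from S5 back to S5, so every xyⁱz is accepted.

p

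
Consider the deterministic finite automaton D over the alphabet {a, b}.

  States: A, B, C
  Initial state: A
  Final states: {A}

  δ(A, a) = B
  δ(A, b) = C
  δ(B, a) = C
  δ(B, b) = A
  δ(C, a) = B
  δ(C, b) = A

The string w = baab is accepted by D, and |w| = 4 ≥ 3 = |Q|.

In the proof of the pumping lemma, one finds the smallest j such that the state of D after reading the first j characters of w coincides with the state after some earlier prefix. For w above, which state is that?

Run of D on w = b a a b:
  step 0: A  (start)
  step 1: C  (read b: A→C)
  step 2: B  (read a: C→B)
  step 3: C  (read a: B→C)   ← first repeat (C seen earlier)
  step 4: A  (read b: C→A)

The earliest repeat is at step j = 3: D is in C, which it already visited at step i = 1.

C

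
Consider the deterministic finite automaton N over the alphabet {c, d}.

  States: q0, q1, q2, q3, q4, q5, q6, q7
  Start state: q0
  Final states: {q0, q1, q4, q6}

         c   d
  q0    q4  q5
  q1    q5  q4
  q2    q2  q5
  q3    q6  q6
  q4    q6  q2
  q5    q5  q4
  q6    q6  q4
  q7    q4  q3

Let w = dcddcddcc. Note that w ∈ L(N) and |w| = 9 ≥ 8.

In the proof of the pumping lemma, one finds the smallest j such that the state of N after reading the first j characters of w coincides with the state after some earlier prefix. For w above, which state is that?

q5

State sequence: q0 -d-> q5 -c-> q5 -d-> q4 -d-> q2 -c-> q2 -d-> q5 -d-> q4 -c-> q6 -c-> q6
First repeat at step 2: q5 was already visited.

The earliest repeat is at step j = 2: N is in q5, which it already visited at step i = 1.
Pumping length from the standard proof: p = 8 (the number of states). The repeated state found above gives |xy| = j ≤ 8 and |y| = j − i ≥ 1.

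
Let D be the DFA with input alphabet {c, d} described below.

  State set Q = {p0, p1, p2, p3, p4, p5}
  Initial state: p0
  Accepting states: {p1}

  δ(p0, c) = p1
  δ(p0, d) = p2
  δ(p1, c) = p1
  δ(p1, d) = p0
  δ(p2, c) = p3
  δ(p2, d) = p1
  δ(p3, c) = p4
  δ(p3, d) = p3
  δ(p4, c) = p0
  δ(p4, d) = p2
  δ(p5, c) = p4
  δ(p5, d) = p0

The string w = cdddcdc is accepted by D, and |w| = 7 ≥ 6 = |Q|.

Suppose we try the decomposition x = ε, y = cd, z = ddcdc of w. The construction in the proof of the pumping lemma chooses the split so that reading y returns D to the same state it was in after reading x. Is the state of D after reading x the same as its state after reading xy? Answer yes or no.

Run of D on the first 2 characters of w = c d:
  step 0: p0  (start)
  step 1: p1  (read c: p0→p1)
  step 2: p0  (read d: p1→p0)

After x (step 0): p0. After xy (step 2): p0.
They match, so y = cd drives D around a cycle from p0 back to itself; pumping y any number of times keeps D in p0 before reading z, and xyⁱz ∈ L(D) for every i ≥ 0.

yes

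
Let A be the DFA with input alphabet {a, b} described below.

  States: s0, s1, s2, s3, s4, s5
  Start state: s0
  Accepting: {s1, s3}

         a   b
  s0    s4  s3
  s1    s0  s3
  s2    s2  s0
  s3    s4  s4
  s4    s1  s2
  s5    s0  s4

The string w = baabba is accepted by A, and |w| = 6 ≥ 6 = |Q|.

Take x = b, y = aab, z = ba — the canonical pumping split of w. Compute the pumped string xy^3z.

baabaabaabba

xy^3z = b·aab·aab·aab·ba = baabaabaabba.
Reading y = aab takes A from s3 back to s3, so after x·y·y·y the machine is still in s3, and z then leads to the accepting state s1. Hence baabaabaabba ∈ L(A).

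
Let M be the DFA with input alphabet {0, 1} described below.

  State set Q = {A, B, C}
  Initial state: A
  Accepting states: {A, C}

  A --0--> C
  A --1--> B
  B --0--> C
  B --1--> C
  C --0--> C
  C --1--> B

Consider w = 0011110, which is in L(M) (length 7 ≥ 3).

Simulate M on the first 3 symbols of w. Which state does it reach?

B

State sequence: A -0-> C -0-> C -1-> B

After reading 3 characters, M is in state B.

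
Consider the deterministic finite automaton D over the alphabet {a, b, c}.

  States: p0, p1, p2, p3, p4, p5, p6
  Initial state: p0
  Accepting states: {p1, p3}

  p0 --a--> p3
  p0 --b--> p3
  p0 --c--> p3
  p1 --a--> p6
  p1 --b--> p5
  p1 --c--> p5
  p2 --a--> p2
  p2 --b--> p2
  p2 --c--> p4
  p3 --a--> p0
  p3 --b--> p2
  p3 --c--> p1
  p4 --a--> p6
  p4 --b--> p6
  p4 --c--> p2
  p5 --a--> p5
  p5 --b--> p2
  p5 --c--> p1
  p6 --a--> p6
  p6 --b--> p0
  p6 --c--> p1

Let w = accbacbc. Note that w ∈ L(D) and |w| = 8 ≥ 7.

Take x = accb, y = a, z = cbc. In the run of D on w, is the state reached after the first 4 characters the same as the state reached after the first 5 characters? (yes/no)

yes

State sequence: p0 -a-> p3 -c-> p1 -c-> p5 -b-> p2 -a-> p2

After x (step 4): p2. After xy (step 5): p2.
They match, so y = a drives D around a cycle from p2 back to itself; pumping y any number of times keeps D in p2 before reading z, and xyⁱz ∈ L(D) for every i ≥ 0.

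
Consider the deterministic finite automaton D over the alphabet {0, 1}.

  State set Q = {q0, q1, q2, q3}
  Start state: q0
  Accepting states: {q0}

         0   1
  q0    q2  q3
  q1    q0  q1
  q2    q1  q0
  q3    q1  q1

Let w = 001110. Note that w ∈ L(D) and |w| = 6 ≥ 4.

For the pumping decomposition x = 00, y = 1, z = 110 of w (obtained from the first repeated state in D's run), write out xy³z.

xy^3z = 00·1·1·1·110 = 00111110.
Reading y = 1 takes D from q1 back to q1, so after x·y·y·y the machine is still in q1, and z then leads to the accepting state q0. Hence 00111110 ∈ L(D).

00111110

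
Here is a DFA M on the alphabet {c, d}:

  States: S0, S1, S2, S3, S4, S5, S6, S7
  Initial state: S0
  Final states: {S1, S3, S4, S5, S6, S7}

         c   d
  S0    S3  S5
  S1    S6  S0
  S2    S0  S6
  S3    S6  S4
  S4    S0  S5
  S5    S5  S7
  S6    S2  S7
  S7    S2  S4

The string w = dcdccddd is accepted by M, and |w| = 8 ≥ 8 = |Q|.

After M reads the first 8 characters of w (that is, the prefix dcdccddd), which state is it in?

S4

Run of M on the first 8 characters of w = d c d c c d d d:
  step 0: S0  (start)
  step 1: S5  (read d: S0→S5)
  step 2: S5  (read c: S5→S5)
  step 3: S7  (read d: S5→S7)
  step 4: S2  (read c: S7→S2)
  step 5: S0  (read c: S2→S0)
  step 6: S5  (read d: S0→S5)
  step 7: S7  (read d: S5→S7)
  step 8: S4  (read d: S7→S4)

After reading 8 characters, M is in state S4.
(This kind of state-tracing is the core of the pumping-lemma construction: with 8 states, pigeonhole forces a repeat within the first 8 steps.)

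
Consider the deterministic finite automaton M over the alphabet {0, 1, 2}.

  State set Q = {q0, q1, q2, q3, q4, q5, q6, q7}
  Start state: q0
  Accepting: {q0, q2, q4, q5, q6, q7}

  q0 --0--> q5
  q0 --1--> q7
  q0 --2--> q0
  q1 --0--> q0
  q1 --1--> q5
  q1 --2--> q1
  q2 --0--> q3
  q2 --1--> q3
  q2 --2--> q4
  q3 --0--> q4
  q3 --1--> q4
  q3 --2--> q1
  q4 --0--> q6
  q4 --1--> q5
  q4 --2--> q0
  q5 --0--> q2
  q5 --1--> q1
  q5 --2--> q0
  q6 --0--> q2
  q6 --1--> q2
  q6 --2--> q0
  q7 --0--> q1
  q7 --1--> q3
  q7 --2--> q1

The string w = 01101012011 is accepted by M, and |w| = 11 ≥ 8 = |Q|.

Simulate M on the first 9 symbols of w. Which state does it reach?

Run of M on the first 9 characters of w = 0 1 1 0 1 0 1 2 0:
  step 0: q0  (start)
  step 1: q5  (read 0: q0→q5)
  step 2: q1  (read 1: q5→q1)
  step 3: q5  (read 1: q1→q5)
  step 4: q2  (read 0: q5→q2)
  step 5: q3  (read 1: q2→q3)
  step 6: q4  (read 0: q3→q4)
  step 7: q5  (read 1: q4→q5)
  step 8: q0  (read 2: q5→q0)
  step 9: q5  (read 0: q0→q5)

After reading 9 characters, M is in state q5.
(This kind of state-tracing is the core of the pumping-lemma construction: with 8 states, pigeonhole forces a repeat within the first 8 steps.)

q5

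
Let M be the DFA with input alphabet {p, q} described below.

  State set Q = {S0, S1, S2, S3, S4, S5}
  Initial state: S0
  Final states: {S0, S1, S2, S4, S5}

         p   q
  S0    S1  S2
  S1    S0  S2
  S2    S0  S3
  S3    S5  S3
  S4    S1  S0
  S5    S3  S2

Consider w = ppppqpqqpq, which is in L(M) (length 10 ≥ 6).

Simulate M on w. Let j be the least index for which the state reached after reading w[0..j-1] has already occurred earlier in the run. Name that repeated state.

S0

Run of M on w = p p p p q p q q p q:
  step 0: S0  (start)
  step 1: S1  (read p: S0→S1)
  step 2: S0  (read p: S1→S0)   ← first repeat (S0 seen earlier)
  step 3: S1  (read p: S0→S1)
  step 4: S0  (read p: S1→S0)
  step 5: S2  (read q: S0→S2)
  step 6: S0  (read p: S2→S0)
  step 7: S2  (read q: S0→S2)
  step 8: S3  (read q: S2→S3)
  step 9: S5  (read p: S3→S5)
  step 10: S2  (read q: S5→S2)

The earliest repeat is at step j = 2: M is in S0, which it already visited at step i = 0.
Since M has 6 states, any run of length ≥ 6 visits 6+1 states, so by pigeonhole some state repeats within the first 6 steps — that repeat gives the pumpable loop.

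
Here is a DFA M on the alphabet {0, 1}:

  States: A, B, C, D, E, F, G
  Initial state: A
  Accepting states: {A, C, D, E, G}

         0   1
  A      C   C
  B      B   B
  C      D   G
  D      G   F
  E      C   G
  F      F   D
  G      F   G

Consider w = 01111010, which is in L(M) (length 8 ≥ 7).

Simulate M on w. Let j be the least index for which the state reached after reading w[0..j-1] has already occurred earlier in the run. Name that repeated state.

G

State sequence: A -0-> C -1-> G -1-> G -1-> G -1-> G -0-> F -1-> D -0-> G
First repeat at step 3: G was already visited.

The earliest repeat is at step j = 3: M is in G, which it already visited at step i = 2.
With |Q| = 7, pigeonhole forces a state repeat no later than step 7; the substring read between the first and second visits to that state can be pumped.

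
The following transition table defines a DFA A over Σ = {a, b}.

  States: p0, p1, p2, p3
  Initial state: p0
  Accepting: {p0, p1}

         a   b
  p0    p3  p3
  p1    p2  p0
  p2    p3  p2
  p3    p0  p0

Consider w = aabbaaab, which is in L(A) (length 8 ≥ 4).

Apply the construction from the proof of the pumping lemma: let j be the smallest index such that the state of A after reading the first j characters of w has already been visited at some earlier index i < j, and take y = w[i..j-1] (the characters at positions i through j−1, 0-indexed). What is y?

aa

State sequence: p0 -a-> p3 -a-> p0 -b-> p3 -b-> p0 -a-> p3 -a-> p0 -a-> p3 -b-> p0
First repeat at step 2: p0 was already visited.

So i = 0, j = 2, giving x = w[0:0] = ε, y = w[0:2] = aa, z = w[2:8] = bbaaab.
Check: |xy| = 2 ≤ 4 and |y| = 2 ≥ 1. Reading y takes A from p0 back to p0, so every xyⁱz is accepted.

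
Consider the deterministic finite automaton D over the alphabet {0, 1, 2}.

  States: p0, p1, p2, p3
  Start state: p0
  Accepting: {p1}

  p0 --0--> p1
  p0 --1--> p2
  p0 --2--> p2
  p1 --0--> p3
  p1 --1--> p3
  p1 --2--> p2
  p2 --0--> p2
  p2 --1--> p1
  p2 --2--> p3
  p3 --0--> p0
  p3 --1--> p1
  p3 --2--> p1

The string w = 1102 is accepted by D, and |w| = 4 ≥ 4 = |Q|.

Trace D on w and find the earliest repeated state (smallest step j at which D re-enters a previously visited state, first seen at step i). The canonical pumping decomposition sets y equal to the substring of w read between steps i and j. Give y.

State sequence: p0 -1-> p2 -1-> p1 -0-> p3 -2-> p1
First repeat at step 4: p1 was already visited.

So i = 2, j = 4, giving x = w[0:2] = 11, y = w[2:4] = 02, z = w[4:4] = ε.
Check: |xy| = 4 ≤ 4 and |y| = 2 ≥ 1. Reading y takes D from p1 back to p1, so every xyⁱz is accepted.
With |Q| = 4, pigeonhole forces a state repeat no later than step 4; the substring read between the first and second visits to that state can be pumped.

02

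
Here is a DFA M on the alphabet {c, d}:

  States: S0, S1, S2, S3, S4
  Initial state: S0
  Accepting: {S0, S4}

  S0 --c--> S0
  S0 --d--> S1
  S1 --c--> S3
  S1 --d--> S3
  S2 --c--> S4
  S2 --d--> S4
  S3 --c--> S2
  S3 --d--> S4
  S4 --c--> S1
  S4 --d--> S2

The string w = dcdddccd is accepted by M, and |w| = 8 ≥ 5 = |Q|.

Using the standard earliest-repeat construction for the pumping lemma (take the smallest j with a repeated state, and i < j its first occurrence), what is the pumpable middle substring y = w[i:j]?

Run of M on w = d c d d d c c d:
  step 0: S0  (start)
  step 1: S1  (read d: S0→S1)
  step 2: S3  (read c: S1→S3)
  step 3: S4  (read d: S3→S4)
  step 4: S2  (read d: S4→S2)
  step 5: S4  (read d: S2→S4)   ← first repeat (S4 seen earlier)
  step 6: S1  (read c: S4→S1)
  step 7: S3  (read c: S1→S3)
  step 8: S4  (read d: S3→S4)

So i = 3, j = 5, giving x = w[0:3] = dcd, y = w[3:5] = dd, z = w[5:8] = ccd.
Check: |xy| = 5 ≤ 5 and |y| = 2 ≥ 1. Reading y takes M from S4 back to S4, so every xyⁱz is accepted.

dd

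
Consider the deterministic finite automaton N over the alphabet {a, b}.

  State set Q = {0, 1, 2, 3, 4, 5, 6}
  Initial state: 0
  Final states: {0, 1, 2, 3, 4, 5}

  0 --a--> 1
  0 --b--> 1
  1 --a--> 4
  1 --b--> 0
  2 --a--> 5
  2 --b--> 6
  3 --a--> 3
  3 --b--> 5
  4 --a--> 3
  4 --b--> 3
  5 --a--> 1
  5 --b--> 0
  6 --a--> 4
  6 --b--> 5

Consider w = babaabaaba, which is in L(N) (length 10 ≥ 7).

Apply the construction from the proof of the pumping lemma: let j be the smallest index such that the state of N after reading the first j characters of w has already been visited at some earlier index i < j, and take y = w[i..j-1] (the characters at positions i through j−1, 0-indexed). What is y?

Run of N on w = b a b a a b a a b a:
  step 0: 0  (start)
  step 1: 1  (read b: 0→1)
  step 2: 4  (read a: 1→4)
  step 3: 3  (read b: 4→3)
  step 4: 3  (read a: 3→3)   ← first repeat (3 seen earlier)
  step 5: 3  (read a: 3→3)
  step 6: 5  (read b: 3→5)
  step 7: 1  (read a: 5→1)
  step 8: 4  (read a: 1→4)
  step 9: 3  (read b: 4→3)
  step 10: 3  (read a: 3→3)

So i = 3, j = 4, giving x = w[0:3] = bab, y = w[3:4] = a, z = w[4:10] = abaaba.
Check: |xy| = 4 ≤ 7 and |y| = 1 ≥ 1. Reading y takes N from 3 back to 3, so every xyⁱz is accepted.

a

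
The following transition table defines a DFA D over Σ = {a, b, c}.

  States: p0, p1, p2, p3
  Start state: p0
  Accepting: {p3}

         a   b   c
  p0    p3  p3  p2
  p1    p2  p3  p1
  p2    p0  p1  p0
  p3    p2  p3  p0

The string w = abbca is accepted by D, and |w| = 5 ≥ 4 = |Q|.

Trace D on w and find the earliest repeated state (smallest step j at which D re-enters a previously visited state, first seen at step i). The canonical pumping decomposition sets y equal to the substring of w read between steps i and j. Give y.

Run of D on w = a b b c a:
  step 0: p0  (start)
  step 1: p3  (read a: p0→p3)
  step 2: p3  (read b: p3→p3)   ← first repeat (p3 seen earlier)
  step 3: p3  (read b: p3→p3)
  step 4: p0  (read c: p3→p0)
  step 5: p3  (read a: p0→p3)

So i = 1, j = 2, giving x = w[0:1] = a, y = w[1:2] = b, z = w[2:5] = bca.
Check: |xy| = 2 ≤ 4 and |y| = 1 ≥ 1. Reading y takes D from p3 back to p3, so every xyⁱz is accepted.
With |Q| = 4, pigeonhole forces a state repeat no later than step 4; the substring read between the first and second visits to that state can be pumped.

b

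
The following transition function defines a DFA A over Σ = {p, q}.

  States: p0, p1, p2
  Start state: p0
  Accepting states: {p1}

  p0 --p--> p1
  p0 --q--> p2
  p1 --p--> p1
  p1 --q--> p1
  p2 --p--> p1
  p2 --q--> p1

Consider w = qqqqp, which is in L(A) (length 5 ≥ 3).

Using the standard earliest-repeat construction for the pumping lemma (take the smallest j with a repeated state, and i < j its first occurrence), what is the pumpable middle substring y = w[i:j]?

State sequence: p0 -q-> p2 -q-> p1 -q-> p1 -q-> p1 -p-> p1
First repeat at step 3: p1 was already visited.

So i = 2, j = 3, giving x = w[0:2] = qq, y = w[2:3] = q, z = w[3:5] = qp.
Check: |xy| = 3 ≤ 3 and |y| = 1 ≥ 1. Reading y takes A from p1 back to p1, so every xyⁱz is accepted.
Pumping length from the standard proof: p = 3 (the number of states). The repeated state found above gives |xy| = j ≤ 3 and |y| = j − i ≥ 1.

q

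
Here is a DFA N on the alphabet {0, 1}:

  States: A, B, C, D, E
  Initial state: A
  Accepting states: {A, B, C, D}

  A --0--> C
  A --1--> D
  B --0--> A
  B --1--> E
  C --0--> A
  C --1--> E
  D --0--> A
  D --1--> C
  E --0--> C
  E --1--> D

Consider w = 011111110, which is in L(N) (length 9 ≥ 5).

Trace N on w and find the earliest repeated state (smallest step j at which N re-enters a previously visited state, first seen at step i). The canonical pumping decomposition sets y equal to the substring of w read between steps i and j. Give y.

111

Run of N on w = 0 1 1 1 1 1 1 1 0:
  step 0: A  (start)
  step 1: C  (read 0: A→C)
  step 2: E  (read 1: C→E)
  step 3: D  (read 1: E→D)
  step 4: C  (read 1: D→C)   ← first repeat (C seen earlier)
  step 5: E  (read 1: C→E)
  step 6: D  (read 1: E→D)
  step 7: C  (read 1: D→C)
  step 8: E  (read 1: C→E)
  step 9: C  (read 0: E→C)

So i = 1, j = 4, giving x = w[0:1] = 0, y = w[1:4] = 111, z = w[4:9] = 11110.
Check: |xy| = 4 ≤ 5 and |y| = 3 ≥ 1. Reading y takes N from C back to C, so every xyⁱz is accepted.
With |Q| = 5, pigeonhole forces a state repeat no later than step 5; the substring read between the first and second visits to that state can be pumped.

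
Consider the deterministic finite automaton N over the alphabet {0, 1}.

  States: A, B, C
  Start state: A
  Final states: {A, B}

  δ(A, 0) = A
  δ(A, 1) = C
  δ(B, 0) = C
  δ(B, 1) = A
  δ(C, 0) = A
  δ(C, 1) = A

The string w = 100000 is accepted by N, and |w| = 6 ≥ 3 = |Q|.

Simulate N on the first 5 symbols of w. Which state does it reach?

A

Run of N on the first 5 characters of w = 1 0 0 0 0:
  step 0: A  (start)
  step 1: C  (read 1: A→C)
  step 2: A  (read 0: C→A)
  step 3: A  (read 0: A→A)
  step 4: A  (read 0: A→A)
  step 5: A  (read 0: A→A)

After reading 5 characters, N is in state A.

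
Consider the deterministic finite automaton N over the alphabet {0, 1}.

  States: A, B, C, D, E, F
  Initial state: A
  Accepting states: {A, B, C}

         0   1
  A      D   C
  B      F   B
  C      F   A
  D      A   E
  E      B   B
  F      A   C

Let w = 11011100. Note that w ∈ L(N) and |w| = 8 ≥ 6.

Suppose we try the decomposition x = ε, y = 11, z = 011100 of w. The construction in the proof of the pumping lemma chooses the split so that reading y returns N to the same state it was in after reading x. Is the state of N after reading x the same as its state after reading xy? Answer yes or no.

State sequence: A -1-> C -1-> A

After x (step 0): A. After xy (step 2): A.
They match, so y = 11 drives N around a cycle from A back to itself; pumping y any number of times keeps N in A before reading z, and xyⁱz ∈ L(N) for every i ≥ 0.

yes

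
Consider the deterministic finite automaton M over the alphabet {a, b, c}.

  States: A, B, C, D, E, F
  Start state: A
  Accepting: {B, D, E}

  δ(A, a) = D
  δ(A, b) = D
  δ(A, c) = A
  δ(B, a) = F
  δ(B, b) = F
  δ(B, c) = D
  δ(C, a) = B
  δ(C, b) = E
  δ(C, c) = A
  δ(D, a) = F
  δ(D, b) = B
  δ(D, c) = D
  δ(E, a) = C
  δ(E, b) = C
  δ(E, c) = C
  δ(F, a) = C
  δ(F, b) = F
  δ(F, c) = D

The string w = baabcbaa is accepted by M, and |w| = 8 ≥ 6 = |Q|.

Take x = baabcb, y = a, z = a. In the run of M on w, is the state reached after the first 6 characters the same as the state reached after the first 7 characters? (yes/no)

State sequence: A -b-> D -a-> F -a-> C -b-> E -c-> C -b-> E -a-> C

After x (step 6): E. After xy (step 7): C.
They differ (E ≠ C), so y is not a cycle from the state after x; this split is not the one the pumping-lemma construction produces, and pumping y need not keep the string in L(M).

no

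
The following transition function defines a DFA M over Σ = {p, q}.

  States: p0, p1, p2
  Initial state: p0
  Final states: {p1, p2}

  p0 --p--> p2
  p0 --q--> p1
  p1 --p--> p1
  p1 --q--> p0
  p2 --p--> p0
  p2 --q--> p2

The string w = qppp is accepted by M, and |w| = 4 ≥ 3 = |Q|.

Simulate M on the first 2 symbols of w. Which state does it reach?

State sequence: p0 -q-> p1 -p-> p1

After reading 2 characters, M is in state p1.

p1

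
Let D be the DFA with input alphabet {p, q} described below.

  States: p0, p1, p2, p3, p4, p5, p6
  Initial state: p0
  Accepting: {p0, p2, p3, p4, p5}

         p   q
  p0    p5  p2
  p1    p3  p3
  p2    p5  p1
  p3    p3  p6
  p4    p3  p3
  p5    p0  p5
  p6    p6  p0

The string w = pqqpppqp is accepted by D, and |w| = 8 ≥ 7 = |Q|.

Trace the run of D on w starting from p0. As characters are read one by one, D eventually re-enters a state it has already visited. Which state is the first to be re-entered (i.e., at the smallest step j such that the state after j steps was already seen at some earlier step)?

Run of D on w = p q q p p p q p:
  step 0: p0  (start)
  step 1: p5  (read p: p0→p5)
  step 2: p5  (read q: p5→p5)   ← first repeat (p5 seen earlier)
  step 3: p5  (read q: p5→p5)
  step 4: p0  (read p: p5→p0)
  step 5: p5  (read p: p0→p5)
  step 6: p0  (read p: p5→p0)
  step 7: p2  (read q: p0→p2)
  step 8: p5  (read p: p2→p5)

The earliest repeat is at step j = 2: D is in p5, which it already visited at step i = 1.
With |Q| = 7, pigeonhole forces a state repeat no later than step 7; the substring read between the first and second visits to that state can be pumped.

p5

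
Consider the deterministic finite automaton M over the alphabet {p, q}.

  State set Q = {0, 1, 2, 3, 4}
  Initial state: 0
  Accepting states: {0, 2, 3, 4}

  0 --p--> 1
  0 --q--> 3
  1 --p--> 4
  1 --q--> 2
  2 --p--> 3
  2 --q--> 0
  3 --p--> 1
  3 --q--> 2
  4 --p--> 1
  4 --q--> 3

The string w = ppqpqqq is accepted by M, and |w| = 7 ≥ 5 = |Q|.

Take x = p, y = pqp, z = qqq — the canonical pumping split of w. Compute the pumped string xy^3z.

xy^3z = p·pqp·pqp·pqp·qqq = ppqppqppqpqqq.
Reading y = pqp takes M from 1 back to 1, so after x·y·y·y the machine is still in 1, and z then leads to the accepting state 3. Hence ppqppqppqpqqq ∈ L(M).

ppqppqppqpqqq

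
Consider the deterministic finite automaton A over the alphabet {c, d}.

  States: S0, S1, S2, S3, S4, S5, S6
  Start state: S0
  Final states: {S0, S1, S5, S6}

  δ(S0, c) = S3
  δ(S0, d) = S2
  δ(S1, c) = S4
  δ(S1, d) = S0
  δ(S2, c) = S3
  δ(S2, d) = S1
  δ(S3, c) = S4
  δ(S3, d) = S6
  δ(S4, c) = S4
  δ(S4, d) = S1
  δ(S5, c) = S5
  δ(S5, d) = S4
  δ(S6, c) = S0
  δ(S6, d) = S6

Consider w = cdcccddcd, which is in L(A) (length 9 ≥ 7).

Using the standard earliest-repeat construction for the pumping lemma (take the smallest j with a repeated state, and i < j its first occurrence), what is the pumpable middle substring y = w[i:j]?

State sequence: S0 -c-> S3 -d-> S6 -c-> S0 -c-> S3 -c-> S4 -d-> S1 -d-> S0 -c-> S3 -d-> S6
First repeat at step 3: S0 was already visited.

So i = 0, j = 3, giving x = w[0:0] = ε, y = w[0:3] = cdc, z = w[3:9] = ccddcd.
Check: |xy| = 3 ≤ 7 and |y| = 3 ≥ 1. Reading y takes A from S0 back to S0, so every xyⁱz is accepted.
With |Q| = 7, pigeonhole forces a state repeat no later than step 7; the substring read between the first and second visits to that state can be pumped.

cdc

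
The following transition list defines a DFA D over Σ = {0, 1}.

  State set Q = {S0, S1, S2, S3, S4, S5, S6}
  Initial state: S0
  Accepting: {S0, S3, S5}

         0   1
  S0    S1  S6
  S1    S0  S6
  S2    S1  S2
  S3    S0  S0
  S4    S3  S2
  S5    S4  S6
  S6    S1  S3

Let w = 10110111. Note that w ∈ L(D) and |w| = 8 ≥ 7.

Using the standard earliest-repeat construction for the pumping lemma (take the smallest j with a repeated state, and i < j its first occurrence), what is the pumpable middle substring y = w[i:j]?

01

State sequence: S0 -1-> S6 -0-> S1 -1-> S6 -1-> S3 -0-> S0 -1-> S6 -1-> S3 -1-> S0
First repeat at step 3: S6 was already visited.

So i = 1, j = 3, giving x = w[0:1] = 1, y = w[1:3] = 01, z = w[3:8] = 10111.
Check: |xy| = 3 ≤ 7 and |y| = 2 ≥ 1. Reading y takes D from S6 back to S6, so every xyⁱz is accepted.
The DFA has 7 states, so the proof of the pumping lemma guarantees a repeated state among the first 7+1 visited; the segment between the two visits is the pumpable y.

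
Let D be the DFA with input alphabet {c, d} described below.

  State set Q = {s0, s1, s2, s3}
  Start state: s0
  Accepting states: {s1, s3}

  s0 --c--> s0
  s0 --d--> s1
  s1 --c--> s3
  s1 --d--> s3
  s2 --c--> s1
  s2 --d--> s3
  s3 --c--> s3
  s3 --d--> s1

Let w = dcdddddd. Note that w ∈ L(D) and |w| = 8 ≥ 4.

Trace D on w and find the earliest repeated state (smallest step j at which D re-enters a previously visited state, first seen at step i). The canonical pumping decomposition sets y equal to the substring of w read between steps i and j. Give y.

cd

State sequence: s0 -d-> s1 -c-> s3 -d-> s1 -d-> s3 -d-> s1 -d-> s3 -d-> s1 -d-> s3
First repeat at step 3: s1 was already visited.

So i = 1, j = 3, giving x = w[0:1] = d, y = w[1:3] = cd, z = w[3:8] = ddddd.
Check: |xy| = 3 ≤ 4 and |y| = 2 ≥ 1. Reading y takes D from s1 back to s1, so every xyⁱz is accepted.
The DFA has 4 states, so the proof of the pumping lemma guarantees a repeated state among the first 4+1 visited; the segment between the two visits is the pumpable y.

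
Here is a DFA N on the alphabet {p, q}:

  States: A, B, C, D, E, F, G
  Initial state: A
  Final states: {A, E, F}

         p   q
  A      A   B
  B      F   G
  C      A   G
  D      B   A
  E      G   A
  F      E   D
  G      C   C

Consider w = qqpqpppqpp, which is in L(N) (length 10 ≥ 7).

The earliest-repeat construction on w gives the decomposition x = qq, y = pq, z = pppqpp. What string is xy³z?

xy^3z = qq·pq·pq·pq·pppqpp = qqpqpqpqpppqpp.
Reading y = pq takes N from G back to G, so after x·y·y·y the machine is still in G, and z then leads to the accepting state E. Hence qqpqpqpqpppqpp ∈ L(N).

qqpqpqpqpppqpp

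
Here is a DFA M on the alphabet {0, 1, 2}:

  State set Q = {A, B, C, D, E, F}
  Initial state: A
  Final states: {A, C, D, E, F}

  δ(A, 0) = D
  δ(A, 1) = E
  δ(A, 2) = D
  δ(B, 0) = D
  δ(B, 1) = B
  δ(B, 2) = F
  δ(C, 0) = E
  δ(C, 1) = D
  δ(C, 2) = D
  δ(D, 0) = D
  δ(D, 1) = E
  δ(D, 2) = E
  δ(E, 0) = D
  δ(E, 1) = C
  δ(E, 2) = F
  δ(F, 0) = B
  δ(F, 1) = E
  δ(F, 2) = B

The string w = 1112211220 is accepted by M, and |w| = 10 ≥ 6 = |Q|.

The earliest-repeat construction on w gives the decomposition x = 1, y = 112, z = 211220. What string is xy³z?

1112112112211220

xy^3z = 1·112·112·112·211220 = 1112112112211220.
Reading y = 112 takes M from E back to E, so after x·y·y·y the machine is still in E, and z then leads to the accepting state D. Hence 1112112112211220 ∈ L(M).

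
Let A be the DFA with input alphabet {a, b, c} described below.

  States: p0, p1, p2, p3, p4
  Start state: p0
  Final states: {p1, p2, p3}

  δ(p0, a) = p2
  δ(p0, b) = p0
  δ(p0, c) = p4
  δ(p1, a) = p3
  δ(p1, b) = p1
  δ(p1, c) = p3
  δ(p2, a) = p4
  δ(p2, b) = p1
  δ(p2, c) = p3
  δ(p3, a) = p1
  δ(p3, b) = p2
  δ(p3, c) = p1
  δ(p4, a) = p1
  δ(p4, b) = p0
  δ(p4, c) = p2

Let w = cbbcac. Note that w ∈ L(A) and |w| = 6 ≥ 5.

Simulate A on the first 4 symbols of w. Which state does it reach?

p4

Run of A on the first 4 characters of w = c b b c:
  step 0: p0  (start)
  step 1: p4  (read c: p0→p4)
  step 2: p0  (read b: p4→p0)
  step 3: p0  (read b: p0→p0)
  step 4: p4  (read c: p0→p4)

After reading 4 characters, A is in state p4.
(This kind of state-tracing is the core of the pumping-lemma construction: with 5 states, pigeonhole forces a repeat within the first 5 steps.)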